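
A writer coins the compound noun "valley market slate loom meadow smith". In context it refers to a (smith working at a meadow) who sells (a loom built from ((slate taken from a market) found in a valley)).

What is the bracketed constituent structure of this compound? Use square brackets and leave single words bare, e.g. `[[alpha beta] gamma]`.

The outermost head in the paraphrase is "smith" (specifically "meadow smith"), modified by "valley market slate loom".
Inside "valley market slate loom": head "loom", modifier "valley market slate".
Inside "valley market slate": head "slate" (specifically "market slate"), modifier "valley".
Inside "market slate": head "slate", modifier "market".
Inside "meadow smith": head "smith", modifier "meadow".
Putting it together: [[[valley [market slate]] loom] [meadow smith]].

[[[valley [market slate]] loom] [meadow smith]]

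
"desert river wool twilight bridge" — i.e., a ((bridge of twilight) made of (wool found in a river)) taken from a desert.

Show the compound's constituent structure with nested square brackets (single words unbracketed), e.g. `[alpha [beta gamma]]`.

[desert [[river wool] [twilight bridge]]]

The outermost head in the paraphrase is "bridge" (specifically "river wool twilight bridge"), modified by "desert".
Inside "river wool twilight bridge": head "bridge" (specifically "twilight bridge"), modifier "river wool".
Inside "river wool": head "wool", modifier "river".
Inside "twilight bridge": head "bridge", modifier "twilight".
So the structure is [desert [[river wool] [twilight bridge]]].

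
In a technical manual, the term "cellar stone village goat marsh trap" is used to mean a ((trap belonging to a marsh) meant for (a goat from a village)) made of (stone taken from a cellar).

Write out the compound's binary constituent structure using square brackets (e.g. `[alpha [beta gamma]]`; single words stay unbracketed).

[[cellar stone] [[village goat] [marsh trap]]]

At the top level: head "trap" (specifically "village goat marsh trap"); modifier "cellar stone".
Within "cellar stone", the head is "stone" and the modifier is "cellar".
Within "village goat marsh trap", the head is "trap" (specifically "marsh trap") and the modifier is "village goat".
Within "village goat", the head is "goat" and the modifier is "village".
Within "marsh trap", the head is "trap" and the modifier is "marsh".
Assembled: [[cellar stone] [[village goat] [marsh trap]]].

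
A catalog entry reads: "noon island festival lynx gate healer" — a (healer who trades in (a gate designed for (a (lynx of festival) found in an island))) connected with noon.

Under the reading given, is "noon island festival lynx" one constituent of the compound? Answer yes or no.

The top-level split is [noon] [island festival lynx gate healer]; the full structure is [noon [[[island [festival lynx]] gate] healer]].
"noon island festival lynx" straddles a constituent boundary, so it is not a single unit.

no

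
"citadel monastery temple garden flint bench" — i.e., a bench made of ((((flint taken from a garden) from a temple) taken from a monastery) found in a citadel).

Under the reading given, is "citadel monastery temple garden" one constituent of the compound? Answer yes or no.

The top-level split is [citadel monastery temple garden flint] [bench]; the full structure is [[citadel [monastery [temple [garden flint]]]] bench].
"citadel monastery temple garden" straddles a constituent boundary, so it is not a single unit.

no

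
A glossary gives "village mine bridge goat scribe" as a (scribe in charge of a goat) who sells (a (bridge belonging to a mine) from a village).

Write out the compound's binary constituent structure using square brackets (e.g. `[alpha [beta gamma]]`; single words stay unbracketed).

Whole compound: head "scribe" (specifically "goat scribe"), modifier "village mine bridge".
"village mine bridge" → head "bridge" (specifically "mine bridge"), modifier "village".
"mine bridge" → head "bridge", modifier "mine".
"goat scribe" → head "scribe", modifier "goat".
Putting it together: [[village [mine bridge]] [goat scribe]].

[[village [mine bridge]] [goat scribe]]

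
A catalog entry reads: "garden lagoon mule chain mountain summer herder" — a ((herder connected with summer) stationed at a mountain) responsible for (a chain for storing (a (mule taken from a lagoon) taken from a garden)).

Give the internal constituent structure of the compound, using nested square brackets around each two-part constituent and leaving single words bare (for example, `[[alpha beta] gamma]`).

Whole compound: head "herder" (specifically "mountain summer herder"), modifier "garden lagoon mule chain".
"garden lagoon mule chain" → head "chain", modifier "garden lagoon mule".
"garden lagoon mule" → head "mule" (specifically "lagoon mule"), modifier "garden".
"lagoon mule" → head "mule", modifier "lagoon".
"mountain summer herder" → head "herder" (specifically "summer herder"), modifier "mountain".
"summer herder" → head "herder", modifier "summer".
Assembled: [[[garden [lagoon mule]] chain] [mountain [summer herder]]].

[[[garden [lagoon mule]] chain] [mountain [summer herder]]]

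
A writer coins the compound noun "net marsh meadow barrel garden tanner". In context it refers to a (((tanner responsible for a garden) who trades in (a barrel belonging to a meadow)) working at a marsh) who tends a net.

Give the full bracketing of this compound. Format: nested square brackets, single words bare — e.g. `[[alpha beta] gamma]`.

[net [marsh [[meadow barrel] [garden tanner]]]]

Whole compound: head "tanner" (specifically "marsh meadow barrel garden tanner"), modifier "net".
Within "marsh meadow barrel garden tanner", the head is "tanner" (specifically "meadow barrel garden tanner") and the modifier is "marsh".
Within "meadow barrel garden tanner", the head is "tanner" (specifically "garden tanner") and the modifier is "meadow barrel".
Within "meadow barrel", the head is "barrel" and the modifier is "meadow".
Within "garden tanner", the head is "tanner" and the modifier is "garden".
Assembled: [net [marsh [[meadow barrel] [garden tanner]]]].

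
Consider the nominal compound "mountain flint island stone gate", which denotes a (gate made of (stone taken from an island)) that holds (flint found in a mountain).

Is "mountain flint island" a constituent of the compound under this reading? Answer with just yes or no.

no

The top-level split is [mountain flint] [island stone gate]; the full structure is [[mountain flint] [[island stone] gate]].
"mountain flint island" straddles a constituent boundary, so it is not a single unit.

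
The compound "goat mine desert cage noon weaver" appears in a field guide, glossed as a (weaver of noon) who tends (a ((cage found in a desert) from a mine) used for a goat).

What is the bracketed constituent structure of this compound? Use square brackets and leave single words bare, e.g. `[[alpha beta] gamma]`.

Whole compound: head "weaver" (specifically "noon weaver"), modifier "goat mine desert cage".
"goat mine desert cage" → head "cage" (specifically "mine desert cage"), modifier "goat".
"mine desert cage" → head "cage" (specifically "desert cage"), modifier "mine".
"desert cage" → head "cage", modifier "desert".
"noon weaver" → head "weaver", modifier "noon".
Putting it together: [[goat [mine [desert cage]]] [noon weaver]].

[[goat [mine [desert cage]]] [noon weaver]]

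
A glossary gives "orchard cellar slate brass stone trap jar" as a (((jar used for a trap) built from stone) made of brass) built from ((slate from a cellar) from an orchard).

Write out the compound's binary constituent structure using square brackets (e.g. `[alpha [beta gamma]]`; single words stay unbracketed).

[[orchard [cellar slate]] [brass [stone [trap jar]]]]

Whole compound: head "jar" (specifically "brass stone trap jar"), modifier "orchard cellar slate".
"orchard cellar slate" → head "slate" (specifically "cellar slate"), modifier "orchard".
"cellar slate" → head "slate", modifier "cellar".
"brass stone trap jar" → head "jar" (specifically "stone trap jar"), modifier "brass".
"stone trap jar" → head "jar" (specifically "trap jar"), modifier "stone".
"trap jar" → head "jar", modifier "trap".
Assembled: [[orchard [cellar slate]] [brass [stone [trap jar]]]].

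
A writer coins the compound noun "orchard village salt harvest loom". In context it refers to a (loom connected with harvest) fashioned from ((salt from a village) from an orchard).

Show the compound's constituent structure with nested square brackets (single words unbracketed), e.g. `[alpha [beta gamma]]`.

The outermost head in the paraphrase is "loom" (specifically "harvest loom"), modified by "orchard village salt".
Inside "orchard village salt": head "salt" (specifically "village salt"), modifier "orchard".
Inside "village salt": head "salt", modifier "village".
Inside "harvest loom": head "loom", modifier "harvest".
So the structure is [[orchard [village salt]] [harvest loom]].

[[orchard [village salt]] [harvest loom]]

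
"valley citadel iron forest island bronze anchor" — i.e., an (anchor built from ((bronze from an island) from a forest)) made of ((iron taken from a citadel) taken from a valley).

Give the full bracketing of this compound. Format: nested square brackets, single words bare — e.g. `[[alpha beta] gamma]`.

[[valley [citadel iron]] [[forest [island bronze]] anchor]]

Overall it is a kind of anchor (specifically "forest island bronze anchor"); the modifier is "valley citadel iron".
Inside "valley citadel iron": head "iron" (specifically "citadel iron"), modifier "valley".
Inside "citadel iron": head "iron", modifier "citadel".
Inside "forest island bronze anchor": head "anchor", modifier "forest island bronze".
Inside "forest island bronze": head "bronze" (specifically "island bronze"), modifier "forest".
Inside "island bronze": head "bronze", modifier "island".
Assembled: [[valley [citadel iron]] [[forest [island bronze]] anchor]].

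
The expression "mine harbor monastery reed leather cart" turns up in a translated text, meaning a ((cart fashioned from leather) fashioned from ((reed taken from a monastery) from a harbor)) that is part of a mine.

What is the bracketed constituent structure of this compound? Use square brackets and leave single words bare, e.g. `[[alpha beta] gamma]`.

At the top level: head "cart" (specifically "harbor monastery reed leather cart"); modifier "mine".
"harbor monastery reed leather cart" → head "cart" (specifically "leather cart"), modifier "harbor monastery reed".
"harbor monastery reed" → head "reed" (specifically "monastery reed"), modifier "harbor".
"monastery reed" → head "reed", modifier "monastery".
"leather cart" → head "cart", modifier "leather".
So the structure is [mine [[harbor [monastery reed]] [leather cart]]].

[mine [[harbor [monastery reed]] [leather cart]]]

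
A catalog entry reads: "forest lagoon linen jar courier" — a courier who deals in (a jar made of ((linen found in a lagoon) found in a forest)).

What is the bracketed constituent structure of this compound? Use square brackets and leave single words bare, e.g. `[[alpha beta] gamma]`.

At the top level: head "courier"; modifier "forest lagoon linen jar".
"forest lagoon linen jar" → head "jar", modifier "forest lagoon linen".
"forest lagoon linen" → head "linen" (specifically "lagoon linen"), modifier "forest".
"lagoon linen" → head "linen", modifier "lagoon".
So the structure is [[[forest [lagoon linen]] jar] courier].

[[[forest [lagoon linen]] jar] courier]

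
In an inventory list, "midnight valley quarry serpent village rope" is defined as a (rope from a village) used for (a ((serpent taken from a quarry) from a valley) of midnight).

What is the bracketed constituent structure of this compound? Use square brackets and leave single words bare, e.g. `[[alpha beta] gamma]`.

At the top level: head "rope" (specifically "village rope"); modifier "midnight valley quarry serpent".
Inside "midnight valley quarry serpent": head "serpent" (specifically "valley quarry serpent"), modifier "midnight".
Inside "valley quarry serpent": head "serpent" (specifically "quarry serpent"), modifier "valley".
Inside "quarry serpent": head "serpent", modifier "quarry".
Inside "village rope": head "rope", modifier "village".
Assembled: [[midnight [valley [quarry serpent]]] [village rope]].

[[midnight [valley [quarry serpent]]] [village rope]]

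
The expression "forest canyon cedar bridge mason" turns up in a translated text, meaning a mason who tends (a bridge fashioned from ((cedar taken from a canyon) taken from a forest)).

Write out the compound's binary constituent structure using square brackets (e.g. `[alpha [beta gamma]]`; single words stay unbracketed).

Overall it is a kind of mason; the modifier is "forest canyon cedar bridge".
Inside "forest canyon cedar bridge": head "bridge", modifier "forest canyon cedar".
Inside "forest canyon cedar": head "cedar" (specifically "canyon cedar"), modifier "forest".
Inside "canyon cedar": head "cedar", modifier "canyon".
Assembled: [[[forest [canyon cedar]] bridge] mason].

[[[forest [canyon cedar]] bridge] mason]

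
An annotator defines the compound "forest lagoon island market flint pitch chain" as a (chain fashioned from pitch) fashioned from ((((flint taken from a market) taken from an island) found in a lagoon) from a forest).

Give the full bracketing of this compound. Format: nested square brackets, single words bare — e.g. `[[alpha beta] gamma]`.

[[forest [lagoon [island [market flint]]]] [pitch chain]]

Overall it is a kind of chain (specifically "pitch chain"); the modifier is "forest lagoon island market flint".
Inside "forest lagoon island market flint": head "flint" (specifically "lagoon island market flint"), modifier "forest".
Inside "lagoon island market flint": head "flint" (specifically "island market flint"), modifier "lagoon".
Inside "island market flint": head "flint" (specifically "market flint"), modifier "island".
Inside "market flint": head "flint", modifier "market".
Inside "pitch chain": head "chain", modifier "pitch".
Assembled: [[forest [lagoon [island [market flint]]]] [pitch chain]].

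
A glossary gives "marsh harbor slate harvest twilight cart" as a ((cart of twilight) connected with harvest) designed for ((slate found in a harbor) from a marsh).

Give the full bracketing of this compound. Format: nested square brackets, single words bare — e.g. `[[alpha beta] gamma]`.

[[marsh [harbor slate]] [harvest [twilight cart]]]

Whole compound: head "cart" (specifically "harvest twilight cart"), modifier "marsh harbor slate".
Within "marsh harbor slate", the head is "slate" (specifically "harbor slate") and the modifier is "marsh".
Within "harbor slate", the head is "slate" and the modifier is "harbor".
Within "harvest twilight cart", the head is "cart" (specifically "twilight cart") and the modifier is "harvest".
Within "twilight cart", the head is "cart" and the modifier is "twilight".
Putting it together: [[marsh [harbor slate]] [harvest [twilight cart]]].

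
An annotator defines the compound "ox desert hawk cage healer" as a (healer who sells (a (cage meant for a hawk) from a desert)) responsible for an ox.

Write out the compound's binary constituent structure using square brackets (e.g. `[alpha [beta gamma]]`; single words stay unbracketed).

Whole compound: head "healer" (specifically "desert hawk cage healer"), modifier "ox".
Within "desert hawk cage healer", the head is "healer" and the modifier is "desert hawk cage".
Within "desert hawk cage", the head is "cage" (specifically "hawk cage") and the modifier is "desert".
Within "hawk cage", the head is "cage" and the modifier is "hawk".
Putting it together: [ox [[desert [hawk cage]] healer]].

[ox [[desert [hawk cage]] healer]]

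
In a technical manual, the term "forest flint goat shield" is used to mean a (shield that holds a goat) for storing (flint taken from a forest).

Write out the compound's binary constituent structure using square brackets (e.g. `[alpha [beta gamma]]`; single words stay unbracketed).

At the top level: head "shield" (specifically "goat shield"); modifier "forest flint".
"forest flint" → head "flint", modifier "forest".
"goat shield" → head "shield", modifier "goat".
So the structure is [[forest flint] [goat shield]].

[[forest flint] [goat shield]]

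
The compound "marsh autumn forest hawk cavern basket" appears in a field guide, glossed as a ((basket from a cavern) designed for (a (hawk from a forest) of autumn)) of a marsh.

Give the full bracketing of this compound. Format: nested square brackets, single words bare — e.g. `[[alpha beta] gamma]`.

[marsh [[autumn [forest hawk]] [cavern basket]]]

At the top level: head "basket" (specifically "autumn forest hawk cavern basket"); modifier "marsh".
Within "autumn forest hawk cavern basket", the head is "basket" (specifically "cavern basket") and the modifier is "autumn forest hawk".
Within "autumn forest hawk", the head is "hawk" (specifically "forest hawk") and the modifier is "autumn".
Within "forest hawk", the head is "hawk" and the modifier is "forest".
Within "cavern basket", the head is "basket" and the modifier is "cavern".
So the structure is [marsh [[autumn [forest hawk]] [cavern basket]]].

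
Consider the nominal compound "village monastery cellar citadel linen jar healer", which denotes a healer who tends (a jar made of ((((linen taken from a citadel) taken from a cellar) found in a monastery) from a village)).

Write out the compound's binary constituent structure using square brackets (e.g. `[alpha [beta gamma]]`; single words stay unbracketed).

[[[village [monastery [cellar [citadel linen]]]] jar] healer]

At the top level: head "healer"; modifier "village monastery cellar citadel linen jar".
Within "village monastery cellar citadel linen jar", the head is "jar" and the modifier is "village monastery cellar citadel linen".
Within "village monastery cellar citadel linen", the head is "linen" (specifically "monastery cellar citadel linen") and the modifier is "village".
Within "monastery cellar citadel linen", the head is "linen" (specifically "cellar citadel linen") and the modifier is "monastery".
Within "cellar citadel linen", the head is "linen" (specifically "citadel linen") and the modifier is "cellar".
Within "citadel linen", the head is "linen" and the modifier is "citadel".
So the structure is [[[village [monastery [cellar [citadel linen]]]] jar] healer].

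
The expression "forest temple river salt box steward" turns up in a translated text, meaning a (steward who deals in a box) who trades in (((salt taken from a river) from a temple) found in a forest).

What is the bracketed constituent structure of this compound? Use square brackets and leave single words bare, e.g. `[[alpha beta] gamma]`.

[[forest [temple [river salt]]] [box steward]]

Whole compound: head "steward" (specifically "box steward"), modifier "forest temple river salt".
"forest temple river salt" → head "salt" (specifically "temple river salt"), modifier "forest".
"temple river salt" → head "salt" (specifically "river salt"), modifier "temple".
"river salt" → head "salt", modifier "river".
"box steward" → head "steward", modifier "box".
Assembled: [[forest [temple [river salt]]] [box steward]].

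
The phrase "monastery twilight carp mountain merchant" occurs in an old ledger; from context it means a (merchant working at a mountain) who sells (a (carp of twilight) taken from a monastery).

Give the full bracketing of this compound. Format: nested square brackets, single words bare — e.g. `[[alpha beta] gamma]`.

[[monastery [twilight carp]] [mountain merchant]]

The outermost head in the paraphrase is "merchant" (specifically "mountain merchant"), modified by "monastery twilight carp".
"monastery twilight carp" → head "carp" (specifically "twilight carp"), modifier "monastery".
"twilight carp" → head "carp", modifier "twilight".
"mountain merchant" → head "merchant", modifier "mountain".
Assembled: [[monastery [twilight carp]] [mountain merchant]].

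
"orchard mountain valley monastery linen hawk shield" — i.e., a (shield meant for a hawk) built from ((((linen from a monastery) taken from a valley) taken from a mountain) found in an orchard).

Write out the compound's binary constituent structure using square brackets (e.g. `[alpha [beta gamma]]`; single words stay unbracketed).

At the top level: head "shield" (specifically "hawk shield"); modifier "orchard mountain valley monastery linen".
Inside "orchard mountain valley monastery linen": head "linen" (specifically "mountain valley monastery linen"), modifier "orchard".
Inside "mountain valley monastery linen": head "linen" (specifically "valley monastery linen"), modifier "mountain".
Inside "valley monastery linen": head "linen" (specifically "monastery linen"), modifier "valley".
Inside "monastery linen": head "linen", modifier "monastery".
Inside "hawk shield": head "shield", modifier "hawk".
Putting it together: [[orchard [mountain [valley [monastery linen]]]] [hawk shield]].

[[orchard [mountain [valley [monastery linen]]]] [hawk shield]]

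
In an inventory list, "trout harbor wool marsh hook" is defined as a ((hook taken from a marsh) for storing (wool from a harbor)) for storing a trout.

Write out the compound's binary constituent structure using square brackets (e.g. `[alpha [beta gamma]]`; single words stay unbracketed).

At the top level: head "hook" (specifically "harbor wool marsh hook"); modifier "trout".
Within "harbor wool marsh hook", the head is "hook" (specifically "marsh hook") and the modifier is "harbor wool".
Within "harbor wool", the head is "wool" and the modifier is "harbor".
Within "marsh hook", the head is "hook" and the modifier is "marsh".
So the structure is [trout [[harbor wool] [marsh hook]]].

[trout [[harbor wool] [marsh hook]]]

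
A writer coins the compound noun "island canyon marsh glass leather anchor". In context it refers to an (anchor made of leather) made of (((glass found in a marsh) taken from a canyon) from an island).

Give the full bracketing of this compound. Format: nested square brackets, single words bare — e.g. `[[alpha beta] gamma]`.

[[island [canyon [marsh glass]]] [leather anchor]]

At the top level: head "anchor" (specifically "leather anchor"); modifier "island canyon marsh glass".
Inside "island canyon marsh glass": head "glass" (specifically "canyon marsh glass"), modifier "island".
Inside "canyon marsh glass": head "glass" (specifically "marsh glass"), modifier "canyon".
Inside "marsh glass": head "glass", modifier "marsh".
Inside "leather anchor": head "anchor", modifier "leather".
Putting it together: [[island [canyon [marsh glass]]] [leather anchor]].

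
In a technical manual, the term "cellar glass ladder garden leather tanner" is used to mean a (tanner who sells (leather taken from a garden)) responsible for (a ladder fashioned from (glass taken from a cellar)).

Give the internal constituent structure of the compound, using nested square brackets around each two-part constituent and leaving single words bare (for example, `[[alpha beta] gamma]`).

At the top level: head "tanner" (specifically "garden leather tanner"); modifier "cellar glass ladder".
Within "cellar glass ladder", the head is "ladder" and the modifier is "cellar glass".
Within "cellar glass", the head is "glass" and the modifier is "cellar".
Within "garden leather tanner", the head is "tanner" and the modifier is "garden leather".
Within "garden leather", the head is "leather" and the modifier is "garden".
So the structure is [[[cellar glass] ladder] [[garden leather] tanner]].

[[[cellar glass] ladder] [[garden leather] tanner]]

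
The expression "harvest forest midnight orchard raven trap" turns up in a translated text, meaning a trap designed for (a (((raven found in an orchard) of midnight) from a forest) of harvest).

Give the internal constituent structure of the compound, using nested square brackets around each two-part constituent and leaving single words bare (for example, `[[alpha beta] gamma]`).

The outermost head in the paraphrase is "trap", modified by "harvest forest midnight orchard raven".
Within "harvest forest midnight orchard raven", the head is "raven" (specifically "forest midnight orchard raven") and the modifier is "harvest".
Within "forest midnight orchard raven", the head is "raven" (specifically "midnight orchard raven") and the modifier is "forest".
Within "midnight orchard raven", the head is "raven" (specifically "orchard raven") and the modifier is "midnight".
Within "orchard raven", the head is "raven" and the modifier is "orchard".
So the structure is [[harvest [forest [midnight [orchard raven]]]] trap].

[[harvest [forest [midnight [orchard raven]]]] trap]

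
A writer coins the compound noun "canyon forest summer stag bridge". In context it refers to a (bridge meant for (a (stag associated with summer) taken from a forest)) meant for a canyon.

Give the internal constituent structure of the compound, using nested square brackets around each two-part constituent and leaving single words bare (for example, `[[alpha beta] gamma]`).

At the top level: head "bridge" (specifically "forest summer stag bridge"); modifier "canyon".
Within "forest summer stag bridge", the head is "bridge" and the modifier is "forest summer stag".
Within "forest summer stag", the head is "stag" (specifically "summer stag") and the modifier is "forest".
Within "summer stag", the head is "stag" and the modifier is "summer".
Assembled: [canyon [[forest [summer stag]] bridge]].

[canyon [[forest [summer stag]] bridge]]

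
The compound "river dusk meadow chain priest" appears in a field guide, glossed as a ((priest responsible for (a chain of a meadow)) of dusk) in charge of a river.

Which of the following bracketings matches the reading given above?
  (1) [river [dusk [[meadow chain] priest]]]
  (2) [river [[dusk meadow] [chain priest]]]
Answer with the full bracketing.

[river [dusk [[meadow chain] priest]]]

The paraphrase's head is the "priest" part ("dusk meadow chain priest"); its modifier is "river".
That top-level split, carried through the inner groups, gives [river [dusk [[meadow chain] priest]]].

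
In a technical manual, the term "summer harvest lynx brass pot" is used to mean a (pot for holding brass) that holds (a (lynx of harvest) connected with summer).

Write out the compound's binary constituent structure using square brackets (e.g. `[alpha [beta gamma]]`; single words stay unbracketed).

At the top level: head "pot" (specifically "brass pot"); modifier "summer harvest lynx".
Within "summer harvest lynx", the head is "lynx" (specifically "harvest lynx") and the modifier is "summer".
Within "harvest lynx", the head is "lynx" and the modifier is "harvest".
Within "brass pot", the head is "pot" and the modifier is "brass".
Assembled: [[summer [harvest lynx]] [brass pot]].

[[summer [harvest lynx]] [brass pot]]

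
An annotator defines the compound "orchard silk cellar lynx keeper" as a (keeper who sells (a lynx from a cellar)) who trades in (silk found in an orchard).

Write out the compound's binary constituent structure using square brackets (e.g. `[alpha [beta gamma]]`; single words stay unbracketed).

At the top level: head "keeper" (specifically "cellar lynx keeper"); modifier "orchard silk".
"orchard silk" → head "silk", modifier "orchard".
"cellar lynx keeper" → head "keeper", modifier "cellar lynx".
"cellar lynx" → head "lynx", modifier "cellar".
Putting it together: [[orchard silk] [[cellar lynx] keeper]].

[[orchard silk] [[cellar lynx] keeper]]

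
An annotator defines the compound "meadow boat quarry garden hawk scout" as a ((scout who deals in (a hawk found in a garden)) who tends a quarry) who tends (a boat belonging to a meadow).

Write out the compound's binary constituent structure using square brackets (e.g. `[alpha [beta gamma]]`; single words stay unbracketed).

[[meadow boat] [quarry [[garden hawk] scout]]]

Overall it is a kind of scout (specifically "quarry garden hawk scout"); the modifier is "meadow boat".
"meadow boat" → head "boat", modifier "meadow".
"quarry garden hawk scout" → head "scout" (specifically "garden hawk scout"), modifier "quarry".
"garden hawk scout" → head "scout", modifier "garden hawk".
"garden hawk" → head "hawk", modifier "garden".
Assembled: [[meadow boat] [quarry [[garden hawk] scout]]].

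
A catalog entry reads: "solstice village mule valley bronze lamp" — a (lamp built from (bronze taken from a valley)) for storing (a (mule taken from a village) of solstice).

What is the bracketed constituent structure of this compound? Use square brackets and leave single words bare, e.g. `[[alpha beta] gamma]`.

Overall it is a kind of lamp (specifically "valley bronze lamp"); the modifier is "solstice village mule".
Within "solstice village mule", the head is "mule" (specifically "village mule") and the modifier is "solstice".
Within "village mule", the head is "mule" and the modifier is "village".
Within "valley bronze lamp", the head is "lamp" and the modifier is "valley bronze".
Within "valley bronze", the head is "bronze" and the modifier is "valley".
So the structure is [[solstice [village mule]] [[valley bronze] lamp]].

[[solstice [village mule]] [[valley bronze] lamp]]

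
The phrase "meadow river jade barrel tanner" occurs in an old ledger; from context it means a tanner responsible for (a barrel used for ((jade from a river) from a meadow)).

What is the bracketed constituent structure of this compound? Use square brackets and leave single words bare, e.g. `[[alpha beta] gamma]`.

The outermost head in the paraphrase is "tanner", modified by "meadow river jade barrel".
Inside "meadow river jade barrel": head "barrel", modifier "meadow river jade".
Inside "meadow river jade": head "jade" (specifically "river jade"), modifier "meadow".
Inside "river jade": head "jade", modifier "river".
Putting it together: [[[meadow [river jade]] barrel] tanner].

[[[meadow [river jade]] barrel] tanner]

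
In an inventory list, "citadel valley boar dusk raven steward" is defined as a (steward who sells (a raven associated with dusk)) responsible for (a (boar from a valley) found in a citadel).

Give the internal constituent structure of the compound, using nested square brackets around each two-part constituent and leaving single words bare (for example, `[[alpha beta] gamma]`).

[[citadel [valley boar]] [[dusk raven] steward]]

At the top level: head "steward" (specifically "dusk raven steward"); modifier "citadel valley boar".
Within "citadel valley boar", the head is "boar" (specifically "valley boar") and the modifier is "citadel".
Within "valley boar", the head is "boar" and the modifier is "valley".
Within "dusk raven steward", the head is "steward" and the modifier is "dusk raven".
Within "dusk raven", the head is "raven" and the modifier is "dusk".
Assembled: [[citadel [valley boar]] [[dusk raven] steward]].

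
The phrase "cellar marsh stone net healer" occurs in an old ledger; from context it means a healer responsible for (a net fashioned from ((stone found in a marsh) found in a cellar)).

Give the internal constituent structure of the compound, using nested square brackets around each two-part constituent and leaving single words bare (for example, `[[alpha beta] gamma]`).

[[[cellar [marsh stone]] net] healer]

Overall it is a kind of healer; the modifier is "cellar marsh stone net".
"cellar marsh stone net" → head "net", modifier "cellar marsh stone".
"cellar marsh stone" → head "stone" (specifically "marsh stone"), modifier "cellar".
"marsh stone" → head "stone", modifier "marsh".
Putting it together: [[[cellar [marsh stone]] net] healer].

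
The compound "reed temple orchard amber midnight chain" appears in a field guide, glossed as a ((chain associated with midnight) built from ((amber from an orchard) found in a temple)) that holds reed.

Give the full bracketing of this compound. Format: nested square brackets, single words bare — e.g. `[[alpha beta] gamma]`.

Overall it is a kind of chain (specifically "temple orchard amber midnight chain"); the modifier is "reed".
"temple orchard amber midnight chain" → head "chain" (specifically "midnight chain"), modifier "temple orchard amber".
"temple orchard amber" → head "amber" (specifically "orchard amber"), modifier "temple".
"orchard amber" → head "amber", modifier "orchard".
"midnight chain" → head "chain", modifier "midnight".
Putting it together: [reed [[temple [orchard amber]] [midnight chain]]].

[reed [[temple [orchard amber]] [midnight chain]]]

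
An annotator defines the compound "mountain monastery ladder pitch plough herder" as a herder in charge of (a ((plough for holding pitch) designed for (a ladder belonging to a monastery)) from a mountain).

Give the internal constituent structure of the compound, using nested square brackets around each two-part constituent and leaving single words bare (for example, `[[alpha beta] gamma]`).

The outermost head in the paraphrase is "herder", modified by "mountain monastery ladder pitch plough".
Within "mountain monastery ladder pitch plough", the head is "plough" (specifically "monastery ladder pitch plough") and the modifier is "mountain".
Within "monastery ladder pitch plough", the head is "plough" (specifically "pitch plough") and the modifier is "monastery ladder".
Within "monastery ladder", the head is "ladder" and the modifier is "monastery".
Within "pitch plough", the head is "plough" and the modifier is "pitch".
Assembled: [[mountain [[monastery ladder] [pitch plough]]] herder].

[[mountain [[monastery ladder] [pitch plough]]] herder]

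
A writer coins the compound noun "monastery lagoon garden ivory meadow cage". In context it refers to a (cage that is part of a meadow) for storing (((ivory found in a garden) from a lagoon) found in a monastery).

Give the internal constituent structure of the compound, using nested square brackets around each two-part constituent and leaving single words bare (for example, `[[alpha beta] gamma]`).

Whole compound: head "cage" (specifically "meadow cage"), modifier "monastery lagoon garden ivory".
Within "monastery lagoon garden ivory", the head is "ivory" (specifically "lagoon garden ivory") and the modifier is "monastery".
Within "lagoon garden ivory", the head is "ivory" (specifically "garden ivory") and the modifier is "lagoon".
Within "garden ivory", the head is "ivory" and the modifier is "garden".
Within "meadow cage", the head is "cage" and the modifier is "meadow".
Assembled: [[monastery [lagoon [garden ivory]]] [meadow cage]].

[[monastery [lagoon [garden ivory]]] [meadow cage]]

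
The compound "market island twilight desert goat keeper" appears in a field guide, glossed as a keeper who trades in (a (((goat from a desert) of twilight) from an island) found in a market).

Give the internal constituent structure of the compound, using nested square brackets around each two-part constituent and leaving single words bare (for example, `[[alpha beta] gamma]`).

Overall it is a kind of keeper; the modifier is "market island twilight desert goat".
"market island twilight desert goat" → head "goat" (specifically "island twilight desert goat"), modifier "market".
"island twilight desert goat" → head "goat" (specifically "twilight desert goat"), modifier "island".
"twilight desert goat" → head "goat" (specifically "desert goat"), modifier "twilight".
"desert goat" → head "goat", modifier "desert".
So the structure is [[market [island [twilight [desert goat]]]] keeper].

[[market [island [twilight [desert goat]]]] keeper]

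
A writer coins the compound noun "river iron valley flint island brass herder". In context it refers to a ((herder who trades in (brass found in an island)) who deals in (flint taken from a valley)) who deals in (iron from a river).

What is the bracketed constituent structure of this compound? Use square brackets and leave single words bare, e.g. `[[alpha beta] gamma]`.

Overall it is a kind of herder (specifically "valley flint island brass herder"); the modifier is "river iron".
Within "river iron", the head is "iron" and the modifier is "river".
Within "valley flint island brass herder", the head is "herder" (specifically "island brass herder") and the modifier is "valley flint".
Within "valley flint", the head is "flint" and the modifier is "valley".
Within "island brass herder", the head is "herder" and the modifier is "island brass".
Within "island brass", the head is "brass" and the modifier is "island".
So the structure is [[river iron] [[valley flint] [[island brass] herder]]].

[[river iron] [[valley flint] [[island brass] herder]]]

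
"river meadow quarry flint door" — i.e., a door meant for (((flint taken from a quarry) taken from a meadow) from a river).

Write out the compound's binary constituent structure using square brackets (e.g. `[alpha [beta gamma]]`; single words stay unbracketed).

The outermost head in the paraphrase is "door", modified by "river meadow quarry flint".
"river meadow quarry flint" → head "flint" (specifically "meadow quarry flint"), modifier "river".
"meadow quarry flint" → head "flint" (specifically "quarry flint"), modifier "meadow".
"quarry flint" → head "flint", modifier "quarry".
So the structure is [[river [meadow [quarry flint]]] door].

[[river [meadow [quarry flint]]] door]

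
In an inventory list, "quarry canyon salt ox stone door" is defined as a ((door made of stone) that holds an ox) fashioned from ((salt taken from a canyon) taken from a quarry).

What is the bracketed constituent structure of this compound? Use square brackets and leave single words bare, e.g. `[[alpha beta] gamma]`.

At the top level: head "door" (specifically "ox stone door"); modifier "quarry canyon salt".
Within "quarry canyon salt", the head is "salt" (specifically "canyon salt") and the modifier is "quarry".
Within "canyon salt", the head is "salt" and the modifier is "canyon".
Within "ox stone door", the head is "door" (specifically "stone door") and the modifier is "ox".
Within "stone door", the head is "door" and the modifier is "stone".
Putting it together: [[quarry [canyon salt]] [ox [stone door]]].

[[quarry [canyon salt]] [ox [stone door]]]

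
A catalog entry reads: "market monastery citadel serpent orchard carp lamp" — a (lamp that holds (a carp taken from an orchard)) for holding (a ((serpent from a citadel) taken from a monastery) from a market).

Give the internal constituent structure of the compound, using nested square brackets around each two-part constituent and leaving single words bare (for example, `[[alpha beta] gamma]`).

[[market [monastery [citadel serpent]]] [[orchard carp] lamp]]

The outermost head in the paraphrase is "lamp" (specifically "orchard carp lamp"), modified by "market monastery citadel serpent".
Within "market monastery citadel serpent", the head is "serpent" (specifically "monastery citadel serpent") and the modifier is "market".
Within "monastery citadel serpent", the head is "serpent" (specifically "citadel serpent") and the modifier is "monastery".
Within "citadel serpent", the head is "serpent" and the modifier is "citadel".
Within "orchard carp lamp", the head is "lamp" and the modifier is "orchard carp".
Within "orchard carp", the head is "carp" and the modifier is "orchard".
So the structure is [[market [monastery [citadel serpent]]] [[orchard carp] lamp]].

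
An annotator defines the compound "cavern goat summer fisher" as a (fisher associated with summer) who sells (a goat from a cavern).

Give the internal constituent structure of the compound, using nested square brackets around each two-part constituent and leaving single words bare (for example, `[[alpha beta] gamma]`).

At the top level: head "fisher" (specifically "summer fisher"); modifier "cavern goat".
Inside "cavern goat": head "goat", modifier "cavern".
Inside "summer fisher": head "fisher", modifier "summer".
Assembled: [[cavern goat] [summer fisher]].

[[cavern goat] [summer fisher]]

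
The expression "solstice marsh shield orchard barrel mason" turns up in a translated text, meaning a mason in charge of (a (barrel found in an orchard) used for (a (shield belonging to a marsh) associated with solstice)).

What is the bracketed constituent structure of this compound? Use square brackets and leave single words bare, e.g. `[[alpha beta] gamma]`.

[[[solstice [marsh shield]] [orchard barrel]] mason]

Overall it is a kind of mason; the modifier is "solstice marsh shield orchard barrel".
Inside "solstice marsh shield orchard barrel": head "barrel" (specifically "orchard barrel"), modifier "solstice marsh shield".
Inside "solstice marsh shield": head "shield" (specifically "marsh shield"), modifier "solstice".
Inside "marsh shield": head "shield", modifier "marsh".
Inside "orchard barrel": head "barrel", modifier "orchard".
Putting it together: [[[solstice [marsh shield]] [orchard barrel]] mason].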